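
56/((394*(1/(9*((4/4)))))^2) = 1134/38809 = 0.03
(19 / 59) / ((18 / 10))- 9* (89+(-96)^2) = -44468500 / 531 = -83744.82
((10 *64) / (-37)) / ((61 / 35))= -22400 / 2257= -9.92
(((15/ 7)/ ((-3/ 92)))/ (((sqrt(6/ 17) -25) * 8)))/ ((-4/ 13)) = -635375/ 594664 -1495 * sqrt(102)/ 594664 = -1.09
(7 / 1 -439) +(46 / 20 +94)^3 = 892624347 / 1000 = 892624.35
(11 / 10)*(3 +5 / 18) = 3.61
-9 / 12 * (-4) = 3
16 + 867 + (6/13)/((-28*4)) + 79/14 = 888.64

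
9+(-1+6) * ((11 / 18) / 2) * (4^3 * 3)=907 / 3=302.33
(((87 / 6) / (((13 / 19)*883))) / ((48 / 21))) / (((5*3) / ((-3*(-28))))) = 26999 / 459160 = 0.06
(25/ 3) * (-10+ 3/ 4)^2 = 34225/ 48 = 713.02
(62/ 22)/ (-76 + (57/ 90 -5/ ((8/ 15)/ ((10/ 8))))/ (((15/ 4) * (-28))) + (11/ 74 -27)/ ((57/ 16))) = -35431200/ 1048932797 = -0.03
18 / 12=3 / 2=1.50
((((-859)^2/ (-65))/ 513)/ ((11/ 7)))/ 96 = -5165167/ 35212320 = -0.15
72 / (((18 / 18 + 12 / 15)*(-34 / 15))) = -17.65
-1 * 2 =-2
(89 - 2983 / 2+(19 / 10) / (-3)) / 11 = -21047 / 165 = -127.56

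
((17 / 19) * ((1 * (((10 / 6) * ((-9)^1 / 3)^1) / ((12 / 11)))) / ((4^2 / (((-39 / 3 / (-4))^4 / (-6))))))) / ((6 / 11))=8.74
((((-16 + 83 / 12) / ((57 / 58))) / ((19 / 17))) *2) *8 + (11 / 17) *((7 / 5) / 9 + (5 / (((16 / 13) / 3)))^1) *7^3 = 3839968817 / 1472880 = 2607.12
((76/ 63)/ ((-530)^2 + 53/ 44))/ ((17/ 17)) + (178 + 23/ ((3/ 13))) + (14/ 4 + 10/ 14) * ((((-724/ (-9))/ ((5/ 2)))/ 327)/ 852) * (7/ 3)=225886862049306554/ 813514770592335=277.67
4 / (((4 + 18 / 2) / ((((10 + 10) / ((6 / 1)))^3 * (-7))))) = -28000 / 351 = -79.77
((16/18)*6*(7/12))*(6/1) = 56/3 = 18.67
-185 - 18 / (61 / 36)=-11933 / 61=-195.62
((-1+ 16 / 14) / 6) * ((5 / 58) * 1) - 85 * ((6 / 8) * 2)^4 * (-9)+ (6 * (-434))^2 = 66110007809 / 9744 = 6784688.81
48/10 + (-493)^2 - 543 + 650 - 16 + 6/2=1215739/5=243147.80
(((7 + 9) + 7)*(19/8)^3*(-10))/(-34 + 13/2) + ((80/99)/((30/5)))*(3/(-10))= 1419301/12672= 112.00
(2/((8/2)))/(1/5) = 5/2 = 2.50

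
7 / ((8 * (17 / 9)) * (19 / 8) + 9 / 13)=819 / 4280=0.19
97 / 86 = 1.13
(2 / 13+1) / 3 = 5 / 13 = 0.38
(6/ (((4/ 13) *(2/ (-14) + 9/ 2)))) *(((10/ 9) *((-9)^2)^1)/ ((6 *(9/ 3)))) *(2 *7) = 19110/ 61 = 313.28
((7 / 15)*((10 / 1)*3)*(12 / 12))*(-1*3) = -42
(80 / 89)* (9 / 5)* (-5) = -720 / 89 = -8.09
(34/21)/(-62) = -17/651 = -0.03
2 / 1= 2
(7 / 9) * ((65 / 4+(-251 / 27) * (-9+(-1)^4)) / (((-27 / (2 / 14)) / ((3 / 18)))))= -9787 / 157464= -0.06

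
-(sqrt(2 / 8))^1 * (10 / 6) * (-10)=25 / 3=8.33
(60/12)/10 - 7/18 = 1/9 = 0.11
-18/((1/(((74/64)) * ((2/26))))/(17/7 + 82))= -196803/1456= -135.17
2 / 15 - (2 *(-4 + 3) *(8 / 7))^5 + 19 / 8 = 130888027 / 2016840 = 64.90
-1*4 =-4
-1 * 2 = -2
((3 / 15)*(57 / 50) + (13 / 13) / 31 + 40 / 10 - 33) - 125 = -1191483 / 7750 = -153.74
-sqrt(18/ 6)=-sqrt(3)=-1.73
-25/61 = -0.41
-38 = -38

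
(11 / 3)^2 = 121 / 9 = 13.44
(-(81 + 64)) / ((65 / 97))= -2813 / 13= -216.38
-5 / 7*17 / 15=-0.81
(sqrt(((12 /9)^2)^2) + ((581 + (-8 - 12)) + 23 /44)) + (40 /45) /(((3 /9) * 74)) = 8254007 /14652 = 563.34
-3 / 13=-0.23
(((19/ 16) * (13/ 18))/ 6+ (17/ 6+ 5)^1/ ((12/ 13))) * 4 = 34.52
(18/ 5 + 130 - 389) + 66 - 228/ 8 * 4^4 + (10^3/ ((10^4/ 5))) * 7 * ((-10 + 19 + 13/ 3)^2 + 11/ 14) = -1234877/ 180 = -6860.43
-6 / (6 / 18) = -18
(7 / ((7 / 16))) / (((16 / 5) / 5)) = 25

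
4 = 4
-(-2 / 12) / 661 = 1 / 3966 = 0.00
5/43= 0.12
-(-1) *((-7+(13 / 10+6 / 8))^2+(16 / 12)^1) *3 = 31003 / 400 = 77.51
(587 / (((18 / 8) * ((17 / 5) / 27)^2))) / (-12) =-396225 / 289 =-1371.02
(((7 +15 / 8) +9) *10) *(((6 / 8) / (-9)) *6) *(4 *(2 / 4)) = -715 / 4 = -178.75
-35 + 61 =26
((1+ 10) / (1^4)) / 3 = 11 / 3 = 3.67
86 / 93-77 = -7075 / 93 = -76.08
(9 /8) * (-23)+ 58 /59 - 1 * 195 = -103789 /472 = -219.89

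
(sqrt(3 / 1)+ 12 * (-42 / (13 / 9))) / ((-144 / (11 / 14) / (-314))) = -15543 / 26+ 1727 * sqrt(3) / 1008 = -594.84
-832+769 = -63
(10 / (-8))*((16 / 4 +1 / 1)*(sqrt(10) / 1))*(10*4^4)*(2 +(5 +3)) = -160000*sqrt(10) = -505964.43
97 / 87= 1.11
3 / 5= 0.60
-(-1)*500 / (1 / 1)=500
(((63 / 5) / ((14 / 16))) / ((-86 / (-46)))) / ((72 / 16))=368 / 215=1.71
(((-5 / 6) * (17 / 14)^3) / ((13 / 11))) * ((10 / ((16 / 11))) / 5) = -2972365 / 1712256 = -1.74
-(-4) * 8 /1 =32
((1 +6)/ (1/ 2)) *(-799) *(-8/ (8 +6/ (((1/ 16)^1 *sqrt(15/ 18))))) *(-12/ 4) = 167790/ 859 - 402696 *sqrt(30)/ 859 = -2372.37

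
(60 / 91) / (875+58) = 0.00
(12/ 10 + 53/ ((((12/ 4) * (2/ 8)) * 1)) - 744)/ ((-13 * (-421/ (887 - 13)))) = -8811668/ 82095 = -107.34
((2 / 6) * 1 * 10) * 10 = 100 / 3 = 33.33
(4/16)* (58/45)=29/90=0.32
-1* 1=-1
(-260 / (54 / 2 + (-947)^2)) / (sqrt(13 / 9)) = -15 * sqrt(13) / 224209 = -0.00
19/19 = 1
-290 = -290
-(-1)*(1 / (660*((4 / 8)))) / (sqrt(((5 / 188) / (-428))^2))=40232 / 825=48.77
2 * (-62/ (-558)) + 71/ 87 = 271/ 261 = 1.04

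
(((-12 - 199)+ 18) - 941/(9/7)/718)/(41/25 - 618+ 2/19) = 25892725/82241874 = 0.31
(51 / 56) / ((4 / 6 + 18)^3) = 1377 / 9834496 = 0.00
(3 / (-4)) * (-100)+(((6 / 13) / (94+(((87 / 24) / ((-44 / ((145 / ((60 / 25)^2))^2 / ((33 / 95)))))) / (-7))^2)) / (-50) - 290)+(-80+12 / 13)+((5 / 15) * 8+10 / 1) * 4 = -374462450211282418784533141 / 1538400353985827885943975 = -243.41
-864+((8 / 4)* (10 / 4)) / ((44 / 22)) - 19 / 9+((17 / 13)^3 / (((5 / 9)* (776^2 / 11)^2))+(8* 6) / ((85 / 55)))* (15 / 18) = -204221655727302852733 / 243780165997535232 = -837.73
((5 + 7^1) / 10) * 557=3342 / 5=668.40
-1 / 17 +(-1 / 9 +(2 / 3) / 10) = -0.10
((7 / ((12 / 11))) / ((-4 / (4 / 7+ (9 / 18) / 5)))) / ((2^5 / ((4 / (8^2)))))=-517 / 245760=-0.00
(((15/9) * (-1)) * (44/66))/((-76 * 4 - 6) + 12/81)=15/4183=0.00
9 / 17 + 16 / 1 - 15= 26 / 17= 1.53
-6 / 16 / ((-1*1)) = 3 / 8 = 0.38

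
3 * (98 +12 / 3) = 306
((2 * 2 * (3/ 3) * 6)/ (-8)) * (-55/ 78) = 55/ 26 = 2.12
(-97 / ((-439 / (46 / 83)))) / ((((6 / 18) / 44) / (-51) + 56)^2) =202217054688 / 5178507114469397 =0.00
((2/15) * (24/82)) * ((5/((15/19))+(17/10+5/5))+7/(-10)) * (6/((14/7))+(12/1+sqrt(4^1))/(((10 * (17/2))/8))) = 2936/2091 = 1.40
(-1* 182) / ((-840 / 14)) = 91 / 30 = 3.03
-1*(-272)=272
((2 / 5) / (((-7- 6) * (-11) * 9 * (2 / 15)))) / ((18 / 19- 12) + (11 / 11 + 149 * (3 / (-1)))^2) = 19 / 1621274226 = 0.00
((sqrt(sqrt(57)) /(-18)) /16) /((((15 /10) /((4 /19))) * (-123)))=57^(1 /4) /252396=0.00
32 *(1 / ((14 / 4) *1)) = 64 / 7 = 9.14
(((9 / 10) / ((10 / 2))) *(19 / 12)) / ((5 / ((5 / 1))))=57 / 200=0.28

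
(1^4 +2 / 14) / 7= 8 / 49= 0.16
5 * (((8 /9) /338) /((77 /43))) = 860 /117117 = 0.01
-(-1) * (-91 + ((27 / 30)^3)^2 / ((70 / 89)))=-6322701751 / 70000000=-90.32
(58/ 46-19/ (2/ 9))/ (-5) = 775/ 46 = 16.85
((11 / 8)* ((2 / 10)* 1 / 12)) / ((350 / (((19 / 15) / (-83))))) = -209 / 209160000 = -0.00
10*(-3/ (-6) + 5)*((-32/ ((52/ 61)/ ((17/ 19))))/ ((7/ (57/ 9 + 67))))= -100381600/ 5187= -19352.54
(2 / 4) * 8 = 4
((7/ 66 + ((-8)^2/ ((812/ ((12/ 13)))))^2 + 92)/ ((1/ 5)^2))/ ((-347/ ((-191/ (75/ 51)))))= 137473240623601/ 159496879542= 861.92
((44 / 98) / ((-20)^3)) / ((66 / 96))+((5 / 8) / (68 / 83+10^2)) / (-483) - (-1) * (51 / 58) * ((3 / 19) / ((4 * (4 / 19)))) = 135194611403 / 820474032000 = 0.16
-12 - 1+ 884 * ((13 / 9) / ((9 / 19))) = 2682.65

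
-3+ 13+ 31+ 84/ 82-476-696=-46329/ 41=-1129.98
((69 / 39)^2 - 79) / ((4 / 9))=-57699 / 338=-170.71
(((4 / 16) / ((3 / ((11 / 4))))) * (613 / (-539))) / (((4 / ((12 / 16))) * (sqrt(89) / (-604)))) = 92563 * sqrt(89) / 279104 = 3.13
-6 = -6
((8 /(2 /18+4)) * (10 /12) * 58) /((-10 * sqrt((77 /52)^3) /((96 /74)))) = -1737216 * sqrt(1001) /8116801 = -6.77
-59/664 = -0.09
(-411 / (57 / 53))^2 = 52722121 / 361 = 146044.66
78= 78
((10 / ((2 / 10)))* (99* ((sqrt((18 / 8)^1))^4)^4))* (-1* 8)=-106540634475 / 4096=-26010897.09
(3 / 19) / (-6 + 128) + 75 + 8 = 192397 / 2318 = 83.00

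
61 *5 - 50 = 255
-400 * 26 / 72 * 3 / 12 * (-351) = 12675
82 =82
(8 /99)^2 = 64 /9801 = 0.01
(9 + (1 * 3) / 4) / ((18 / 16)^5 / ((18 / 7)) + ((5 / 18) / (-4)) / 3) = 17252352 / 1199069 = 14.39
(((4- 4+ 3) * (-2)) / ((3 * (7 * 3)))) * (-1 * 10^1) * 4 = 80 / 21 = 3.81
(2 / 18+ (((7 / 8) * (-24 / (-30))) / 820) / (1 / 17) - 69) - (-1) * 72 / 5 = -4020209 / 73800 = -54.47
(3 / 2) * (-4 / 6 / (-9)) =1 / 9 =0.11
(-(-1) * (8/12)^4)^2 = 256/6561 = 0.04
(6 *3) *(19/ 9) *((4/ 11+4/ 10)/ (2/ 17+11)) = 1292/ 495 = 2.61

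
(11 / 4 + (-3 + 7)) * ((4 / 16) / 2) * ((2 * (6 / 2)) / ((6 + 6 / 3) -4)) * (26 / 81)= 13 / 32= 0.41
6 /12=1 /2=0.50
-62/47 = -1.32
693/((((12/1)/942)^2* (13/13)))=17081757/4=4270439.25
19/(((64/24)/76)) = 1083/2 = 541.50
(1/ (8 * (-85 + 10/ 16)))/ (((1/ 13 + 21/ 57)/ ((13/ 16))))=-3211/ 1188000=-0.00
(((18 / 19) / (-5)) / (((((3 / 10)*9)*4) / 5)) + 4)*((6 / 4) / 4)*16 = 446 / 19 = 23.47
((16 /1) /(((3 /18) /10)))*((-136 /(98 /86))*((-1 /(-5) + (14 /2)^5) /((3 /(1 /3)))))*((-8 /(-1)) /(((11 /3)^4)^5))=-292446573332207910912 /32964749751695440450849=-0.01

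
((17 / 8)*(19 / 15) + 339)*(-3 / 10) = -41003 / 400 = -102.51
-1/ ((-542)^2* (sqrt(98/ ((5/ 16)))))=-sqrt(10)/ 16450784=-0.00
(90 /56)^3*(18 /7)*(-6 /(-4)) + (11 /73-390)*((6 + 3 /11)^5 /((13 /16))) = -109434866822224496559 /23485606079936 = -4659656.92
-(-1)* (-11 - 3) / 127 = -14 / 127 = -0.11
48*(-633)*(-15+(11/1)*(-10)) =3798000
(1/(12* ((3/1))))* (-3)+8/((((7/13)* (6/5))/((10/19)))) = 10267/1596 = 6.43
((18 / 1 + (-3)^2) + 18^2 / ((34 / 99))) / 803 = 16497 / 13651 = 1.21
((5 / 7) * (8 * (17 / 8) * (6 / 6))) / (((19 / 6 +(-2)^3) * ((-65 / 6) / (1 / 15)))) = 204 / 13195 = 0.02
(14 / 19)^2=196 / 361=0.54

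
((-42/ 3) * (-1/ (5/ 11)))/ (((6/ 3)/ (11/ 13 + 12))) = 12859/ 65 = 197.83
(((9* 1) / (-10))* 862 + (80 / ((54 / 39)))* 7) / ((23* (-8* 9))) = 16711 / 74520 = 0.22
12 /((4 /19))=57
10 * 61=610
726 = 726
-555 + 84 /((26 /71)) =-4233 /13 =-325.62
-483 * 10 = -4830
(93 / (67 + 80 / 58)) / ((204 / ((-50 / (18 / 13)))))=-292175 / 1213596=-0.24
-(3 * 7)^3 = -9261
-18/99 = -2/11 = -0.18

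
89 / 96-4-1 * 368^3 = -4784259367 / 96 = -49836035.07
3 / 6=1 / 2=0.50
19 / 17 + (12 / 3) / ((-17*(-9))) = 175 / 153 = 1.14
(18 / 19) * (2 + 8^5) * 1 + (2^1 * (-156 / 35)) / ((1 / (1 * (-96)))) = 21214188 / 665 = 31901.03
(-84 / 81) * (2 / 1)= -56 / 27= -2.07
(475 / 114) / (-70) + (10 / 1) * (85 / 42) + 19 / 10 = 3091 / 140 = 22.08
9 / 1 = 9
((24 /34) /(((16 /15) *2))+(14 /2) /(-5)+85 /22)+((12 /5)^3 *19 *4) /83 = 239840413 /15521000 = 15.45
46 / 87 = 0.53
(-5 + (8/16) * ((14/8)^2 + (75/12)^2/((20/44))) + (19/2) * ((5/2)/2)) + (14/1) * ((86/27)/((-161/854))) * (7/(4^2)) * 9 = -485749/552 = -879.98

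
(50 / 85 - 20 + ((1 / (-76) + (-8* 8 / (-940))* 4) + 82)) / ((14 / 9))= 171735597 / 4250680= 40.40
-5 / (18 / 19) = -95 / 18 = -5.28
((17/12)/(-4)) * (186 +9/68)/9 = -4219/576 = -7.32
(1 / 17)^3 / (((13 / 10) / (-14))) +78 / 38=2488231 / 1213511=2.05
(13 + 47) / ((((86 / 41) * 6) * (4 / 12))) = 615 / 43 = 14.30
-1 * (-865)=865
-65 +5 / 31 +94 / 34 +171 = 57404 / 527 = 108.93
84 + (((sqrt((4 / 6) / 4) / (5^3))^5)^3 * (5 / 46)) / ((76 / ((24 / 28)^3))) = sqrt(6) / 53003187349531799554824829101562500000000 + 84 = 84.00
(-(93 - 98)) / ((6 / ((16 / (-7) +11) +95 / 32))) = 13085 / 1344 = 9.74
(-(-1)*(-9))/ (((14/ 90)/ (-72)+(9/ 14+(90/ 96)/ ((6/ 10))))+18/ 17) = -6940080/ 2515409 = -2.76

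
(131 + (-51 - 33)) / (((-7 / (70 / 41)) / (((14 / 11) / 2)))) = -3290 / 451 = -7.29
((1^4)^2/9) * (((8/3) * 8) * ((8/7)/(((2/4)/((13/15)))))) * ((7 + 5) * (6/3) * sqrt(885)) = 106496 * sqrt(885)/945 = 3352.53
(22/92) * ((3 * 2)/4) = 33/92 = 0.36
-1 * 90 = -90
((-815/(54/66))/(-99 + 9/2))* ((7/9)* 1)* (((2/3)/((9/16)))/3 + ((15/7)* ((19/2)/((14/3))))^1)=677099555/17360406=39.00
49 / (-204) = -49 / 204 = -0.24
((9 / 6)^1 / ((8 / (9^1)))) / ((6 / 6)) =27 / 16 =1.69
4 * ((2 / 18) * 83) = 36.89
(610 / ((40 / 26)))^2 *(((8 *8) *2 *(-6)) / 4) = -30184752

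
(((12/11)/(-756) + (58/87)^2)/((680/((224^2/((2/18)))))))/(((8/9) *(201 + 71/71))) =154728/94435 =1.64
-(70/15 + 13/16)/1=-263/48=-5.48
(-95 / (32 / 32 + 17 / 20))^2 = 3610000 / 1369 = 2636.96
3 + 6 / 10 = 18 / 5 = 3.60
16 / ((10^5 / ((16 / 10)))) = 4 / 15625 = 0.00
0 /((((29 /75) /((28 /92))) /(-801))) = 0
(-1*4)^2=16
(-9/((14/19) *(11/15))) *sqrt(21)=-2565 *sqrt(21)/154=-76.33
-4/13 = -0.31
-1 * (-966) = 966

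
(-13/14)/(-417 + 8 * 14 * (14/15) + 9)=195/63728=0.00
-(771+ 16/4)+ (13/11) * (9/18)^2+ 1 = -773.70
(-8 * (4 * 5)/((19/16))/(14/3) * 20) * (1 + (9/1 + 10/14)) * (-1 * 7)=5760000/133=43308.27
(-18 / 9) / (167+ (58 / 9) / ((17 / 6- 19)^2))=-18818 / 1571535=-0.01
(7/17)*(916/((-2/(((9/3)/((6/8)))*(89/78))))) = -570668/663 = -860.74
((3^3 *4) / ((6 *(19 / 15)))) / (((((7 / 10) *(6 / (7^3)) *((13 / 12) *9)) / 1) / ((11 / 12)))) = 26950 / 247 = 109.11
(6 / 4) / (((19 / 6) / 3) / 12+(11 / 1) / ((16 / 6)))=162 / 455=0.36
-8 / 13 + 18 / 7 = 178 / 91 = 1.96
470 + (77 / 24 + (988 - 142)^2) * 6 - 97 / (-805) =13829208893 / 3220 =4294785.37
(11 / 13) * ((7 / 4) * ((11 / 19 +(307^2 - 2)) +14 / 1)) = 68952345 / 494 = 139579.65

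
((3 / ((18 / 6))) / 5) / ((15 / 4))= 0.05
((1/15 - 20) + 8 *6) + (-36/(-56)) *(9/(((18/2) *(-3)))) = 5849/210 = 27.85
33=33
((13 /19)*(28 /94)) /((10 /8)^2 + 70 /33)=96096 /1736885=0.06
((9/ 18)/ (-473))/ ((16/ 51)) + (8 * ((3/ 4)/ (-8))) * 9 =-102219/ 15136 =-6.75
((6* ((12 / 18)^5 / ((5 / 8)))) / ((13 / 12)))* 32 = 65536 / 1755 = 37.34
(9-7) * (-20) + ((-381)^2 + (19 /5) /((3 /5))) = 435382 /3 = 145127.33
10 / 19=0.53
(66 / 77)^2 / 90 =2 / 245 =0.01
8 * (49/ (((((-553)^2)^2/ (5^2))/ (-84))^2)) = 720000/ 3642578252585652961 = 0.00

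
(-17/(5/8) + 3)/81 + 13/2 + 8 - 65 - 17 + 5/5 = -66.80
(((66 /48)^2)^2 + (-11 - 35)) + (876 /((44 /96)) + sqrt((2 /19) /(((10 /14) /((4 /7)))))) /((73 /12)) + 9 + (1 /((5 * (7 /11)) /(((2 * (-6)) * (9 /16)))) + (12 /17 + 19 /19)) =24 * sqrt(190) /6935 + 7515464129 /26808320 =280.39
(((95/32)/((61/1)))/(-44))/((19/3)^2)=-45/1631872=-0.00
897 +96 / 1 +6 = 999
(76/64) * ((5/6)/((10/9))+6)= 513/64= 8.02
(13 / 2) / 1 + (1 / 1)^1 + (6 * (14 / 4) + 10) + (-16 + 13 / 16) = 373 / 16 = 23.31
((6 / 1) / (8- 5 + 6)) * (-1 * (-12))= 8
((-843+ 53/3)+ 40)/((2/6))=-2356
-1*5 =-5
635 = 635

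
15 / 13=1.15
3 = 3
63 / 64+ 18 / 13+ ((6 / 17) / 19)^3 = 66419463969 / 28036958144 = 2.37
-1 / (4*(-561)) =1 / 2244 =0.00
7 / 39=0.18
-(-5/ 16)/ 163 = 5/ 2608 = 0.00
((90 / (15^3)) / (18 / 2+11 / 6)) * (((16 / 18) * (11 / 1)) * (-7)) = -2464 / 14625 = -0.17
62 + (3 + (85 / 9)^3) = 661510 / 729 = 907.42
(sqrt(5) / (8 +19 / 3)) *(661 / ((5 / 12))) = 23796 *sqrt(5) / 215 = 247.49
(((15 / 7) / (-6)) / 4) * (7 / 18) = -0.03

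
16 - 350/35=6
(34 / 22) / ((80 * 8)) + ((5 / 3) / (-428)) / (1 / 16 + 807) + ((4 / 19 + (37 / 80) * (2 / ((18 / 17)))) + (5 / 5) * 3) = 1359459368381 / 332666978688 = 4.09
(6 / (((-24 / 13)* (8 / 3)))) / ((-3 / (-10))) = -65 / 16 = -4.06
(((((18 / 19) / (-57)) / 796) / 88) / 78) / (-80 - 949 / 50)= 25 / 813455410768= 0.00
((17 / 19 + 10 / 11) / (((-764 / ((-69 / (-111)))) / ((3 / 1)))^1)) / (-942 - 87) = 8671 / 2026448116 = 0.00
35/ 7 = 5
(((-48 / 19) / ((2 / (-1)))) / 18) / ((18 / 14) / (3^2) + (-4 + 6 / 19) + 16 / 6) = -28 / 349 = -0.08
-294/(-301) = 42/43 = 0.98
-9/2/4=-1.12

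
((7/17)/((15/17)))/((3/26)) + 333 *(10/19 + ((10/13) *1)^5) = 85393687244/317455515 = 268.99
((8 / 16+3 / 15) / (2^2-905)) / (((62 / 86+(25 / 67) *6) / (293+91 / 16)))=-96378093 / 1229252320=-0.08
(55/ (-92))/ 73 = -55/ 6716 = -0.01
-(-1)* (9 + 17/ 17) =10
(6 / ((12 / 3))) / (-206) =-3 / 412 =-0.01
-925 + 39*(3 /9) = -912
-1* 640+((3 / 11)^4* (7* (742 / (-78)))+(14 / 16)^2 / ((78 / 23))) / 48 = -2245269853129 / 3508217856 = -640.00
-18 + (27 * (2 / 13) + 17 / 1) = 41 / 13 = 3.15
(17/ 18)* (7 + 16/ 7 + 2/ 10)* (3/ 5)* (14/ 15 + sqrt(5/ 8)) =1411* sqrt(10)/ 1050 + 5644/ 1125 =9.27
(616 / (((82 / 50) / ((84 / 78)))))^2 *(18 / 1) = 836700480000 / 284089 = 2945205.48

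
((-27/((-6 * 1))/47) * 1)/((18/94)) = 1/2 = 0.50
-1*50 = -50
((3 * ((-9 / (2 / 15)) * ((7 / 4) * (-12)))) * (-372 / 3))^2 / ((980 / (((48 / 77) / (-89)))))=-13619061360 / 6853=-1987313.78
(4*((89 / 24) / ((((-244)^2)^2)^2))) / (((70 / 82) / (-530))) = -193397 / 263838339756385959936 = -0.00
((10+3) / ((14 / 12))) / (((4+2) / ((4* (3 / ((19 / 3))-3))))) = -2496 / 133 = -18.77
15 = 15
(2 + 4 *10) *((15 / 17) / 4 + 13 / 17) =1407 / 34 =41.38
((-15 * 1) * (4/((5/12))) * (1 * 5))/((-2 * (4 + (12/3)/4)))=72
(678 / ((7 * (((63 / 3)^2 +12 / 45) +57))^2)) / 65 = 15255 / 17791625306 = 0.00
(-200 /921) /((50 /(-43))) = 172 /921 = 0.19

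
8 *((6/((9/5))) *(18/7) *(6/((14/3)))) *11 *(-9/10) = -42768/49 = -872.82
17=17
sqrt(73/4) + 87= sqrt(73)/2 + 87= 91.27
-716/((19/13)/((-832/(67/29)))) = 224583424/1273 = 176420.60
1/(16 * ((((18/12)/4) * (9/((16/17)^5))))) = 524288/38336139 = 0.01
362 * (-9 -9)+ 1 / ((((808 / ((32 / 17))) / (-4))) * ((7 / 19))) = -78316108 / 12019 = -6516.03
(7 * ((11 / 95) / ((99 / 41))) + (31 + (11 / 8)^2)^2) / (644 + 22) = 3789701927 / 2332385280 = 1.62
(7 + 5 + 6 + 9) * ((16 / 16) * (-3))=-81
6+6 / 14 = 45 / 7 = 6.43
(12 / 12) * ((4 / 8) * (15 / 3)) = 5 / 2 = 2.50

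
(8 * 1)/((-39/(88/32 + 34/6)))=-1.73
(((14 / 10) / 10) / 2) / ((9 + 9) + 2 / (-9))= 63 / 16000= 0.00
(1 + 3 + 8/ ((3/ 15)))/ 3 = 44/ 3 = 14.67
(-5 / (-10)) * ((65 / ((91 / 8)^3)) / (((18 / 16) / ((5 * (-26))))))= -102400 / 40131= -2.55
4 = 4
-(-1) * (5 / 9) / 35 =1 / 63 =0.02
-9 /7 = -1.29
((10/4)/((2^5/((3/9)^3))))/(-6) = -0.00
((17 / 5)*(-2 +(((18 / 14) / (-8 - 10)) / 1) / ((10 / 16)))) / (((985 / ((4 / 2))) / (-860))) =432752 / 34475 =12.55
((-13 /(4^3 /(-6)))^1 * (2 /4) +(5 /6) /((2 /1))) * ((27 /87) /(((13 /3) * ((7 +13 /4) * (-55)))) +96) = 1339810987 /13602160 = 98.50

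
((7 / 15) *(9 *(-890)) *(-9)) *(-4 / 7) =-19224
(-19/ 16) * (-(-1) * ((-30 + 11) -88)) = 2033/ 16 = 127.06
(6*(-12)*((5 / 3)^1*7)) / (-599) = 840 / 599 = 1.40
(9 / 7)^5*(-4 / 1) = -236196 / 16807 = -14.05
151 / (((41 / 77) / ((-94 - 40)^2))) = 208774412 / 41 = 5092058.83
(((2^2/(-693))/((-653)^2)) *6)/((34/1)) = -4/1674508143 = -0.00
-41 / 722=-0.06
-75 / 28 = -2.68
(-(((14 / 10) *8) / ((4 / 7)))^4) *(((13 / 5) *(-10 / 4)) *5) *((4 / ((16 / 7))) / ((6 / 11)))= 5770565801 / 375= 15388175.47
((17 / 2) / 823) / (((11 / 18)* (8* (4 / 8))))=153 / 36212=0.00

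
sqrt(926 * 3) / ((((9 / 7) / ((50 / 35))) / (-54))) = -60 * sqrt(2778) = -3162.40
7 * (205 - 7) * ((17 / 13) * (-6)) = -141372 / 13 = -10874.77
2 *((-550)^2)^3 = 55361281250000000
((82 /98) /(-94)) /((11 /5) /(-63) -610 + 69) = 1845 /112140308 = 0.00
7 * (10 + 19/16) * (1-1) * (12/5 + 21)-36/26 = -18/13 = -1.38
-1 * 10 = -10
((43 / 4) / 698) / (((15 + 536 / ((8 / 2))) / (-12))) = -129 / 104002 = -0.00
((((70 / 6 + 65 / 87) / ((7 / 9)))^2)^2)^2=12143953109659425177600000000 / 2883821021683985761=4211063383.74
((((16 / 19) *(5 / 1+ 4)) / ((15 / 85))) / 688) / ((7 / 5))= 255 / 5719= 0.04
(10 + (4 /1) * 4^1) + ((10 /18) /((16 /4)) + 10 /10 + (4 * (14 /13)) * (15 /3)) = 22781 /468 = 48.68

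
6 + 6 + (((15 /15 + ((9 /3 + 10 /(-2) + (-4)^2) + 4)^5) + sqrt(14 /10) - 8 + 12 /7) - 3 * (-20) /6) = sqrt(35) /5 + 13227093 /7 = 1889585.90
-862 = -862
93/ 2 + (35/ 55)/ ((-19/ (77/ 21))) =5287/ 114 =46.38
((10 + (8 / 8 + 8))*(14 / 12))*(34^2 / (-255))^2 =307496 / 675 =455.55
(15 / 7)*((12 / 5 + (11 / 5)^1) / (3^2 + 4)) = 0.76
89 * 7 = 623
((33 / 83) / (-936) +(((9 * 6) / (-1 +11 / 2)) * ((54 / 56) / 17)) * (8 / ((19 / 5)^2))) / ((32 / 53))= 22209260503 / 35598920448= 0.62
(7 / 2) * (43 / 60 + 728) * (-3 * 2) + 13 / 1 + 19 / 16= -1223109 / 80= -15288.86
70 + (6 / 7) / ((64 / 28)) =563 / 8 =70.38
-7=-7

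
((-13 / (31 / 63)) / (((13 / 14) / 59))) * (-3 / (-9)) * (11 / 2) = -95403 / 31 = -3077.52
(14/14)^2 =1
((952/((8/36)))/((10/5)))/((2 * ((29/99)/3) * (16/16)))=318087/29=10968.52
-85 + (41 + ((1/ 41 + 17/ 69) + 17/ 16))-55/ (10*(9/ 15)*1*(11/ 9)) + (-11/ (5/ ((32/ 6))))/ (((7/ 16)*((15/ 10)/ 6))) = -83142459/ 528080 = -157.44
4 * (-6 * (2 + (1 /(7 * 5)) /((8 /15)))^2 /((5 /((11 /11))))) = -7935 /392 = -20.24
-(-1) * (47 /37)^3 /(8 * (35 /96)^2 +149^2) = 119604096 /1295540485381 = 0.00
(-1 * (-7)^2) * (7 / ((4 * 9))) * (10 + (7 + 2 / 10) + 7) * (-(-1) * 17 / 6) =-705551 / 1080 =-653.29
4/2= 2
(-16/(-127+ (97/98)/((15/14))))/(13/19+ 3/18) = 95760/642043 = 0.15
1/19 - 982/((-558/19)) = 177530/5301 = 33.49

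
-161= -161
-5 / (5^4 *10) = -1 / 1250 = -0.00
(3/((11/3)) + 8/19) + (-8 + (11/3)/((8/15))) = 191/1672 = 0.11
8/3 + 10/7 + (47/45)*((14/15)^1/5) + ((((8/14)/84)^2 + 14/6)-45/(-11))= 10.71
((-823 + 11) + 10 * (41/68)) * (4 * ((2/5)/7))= -109612/595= -184.22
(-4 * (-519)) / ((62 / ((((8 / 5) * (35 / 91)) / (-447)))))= -2768 / 60047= -0.05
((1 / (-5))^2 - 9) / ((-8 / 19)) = 532 / 25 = 21.28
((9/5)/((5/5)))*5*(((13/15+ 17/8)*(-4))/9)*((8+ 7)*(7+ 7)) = -2513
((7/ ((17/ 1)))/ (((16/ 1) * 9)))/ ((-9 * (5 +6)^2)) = -7/ 2665872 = -0.00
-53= -53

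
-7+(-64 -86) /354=-438 /59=-7.42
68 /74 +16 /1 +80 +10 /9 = 98.03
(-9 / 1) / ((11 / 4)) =-36 / 11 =-3.27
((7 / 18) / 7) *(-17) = -17 / 18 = -0.94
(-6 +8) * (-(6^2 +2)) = -76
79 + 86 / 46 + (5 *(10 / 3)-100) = -170 / 69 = -2.46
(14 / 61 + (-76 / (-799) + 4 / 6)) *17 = 16.85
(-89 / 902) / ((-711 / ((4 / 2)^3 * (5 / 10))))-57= -18277499 / 320661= -57.00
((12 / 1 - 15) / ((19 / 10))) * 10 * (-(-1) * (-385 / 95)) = 63.99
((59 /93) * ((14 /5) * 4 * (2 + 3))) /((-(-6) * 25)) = 1652 /6975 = 0.24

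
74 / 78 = 37 / 39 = 0.95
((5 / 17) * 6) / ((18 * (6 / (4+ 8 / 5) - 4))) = -70 / 2091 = -0.03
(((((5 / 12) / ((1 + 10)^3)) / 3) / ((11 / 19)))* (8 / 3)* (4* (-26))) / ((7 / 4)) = -0.03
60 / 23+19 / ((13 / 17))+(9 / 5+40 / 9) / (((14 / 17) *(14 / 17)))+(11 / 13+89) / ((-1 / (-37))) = 8863482631 / 2637180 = 3360.97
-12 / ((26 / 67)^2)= -13467 / 169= -79.69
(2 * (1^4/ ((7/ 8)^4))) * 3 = 24576/ 2401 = 10.24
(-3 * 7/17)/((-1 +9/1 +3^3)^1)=-3/85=-0.04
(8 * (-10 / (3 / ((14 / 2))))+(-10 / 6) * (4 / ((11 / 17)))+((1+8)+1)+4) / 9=-20.33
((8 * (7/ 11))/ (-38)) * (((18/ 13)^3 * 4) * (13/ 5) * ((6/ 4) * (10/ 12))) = -163296/ 35321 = -4.62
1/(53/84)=84/53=1.58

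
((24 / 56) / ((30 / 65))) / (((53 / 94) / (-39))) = -23829 / 371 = -64.23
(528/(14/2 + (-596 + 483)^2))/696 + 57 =10559375/185252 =57.00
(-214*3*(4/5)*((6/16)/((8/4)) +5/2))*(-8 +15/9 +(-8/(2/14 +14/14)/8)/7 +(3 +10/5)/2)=87419/16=5463.69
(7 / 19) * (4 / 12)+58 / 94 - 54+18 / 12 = -277331 / 5358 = -51.76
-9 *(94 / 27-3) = -13 / 3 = -4.33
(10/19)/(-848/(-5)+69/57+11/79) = 1975/641489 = 0.00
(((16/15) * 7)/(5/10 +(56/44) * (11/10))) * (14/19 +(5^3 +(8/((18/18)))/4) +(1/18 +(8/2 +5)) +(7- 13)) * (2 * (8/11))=747.62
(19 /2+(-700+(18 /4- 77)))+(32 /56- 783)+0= -10818 /7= -1545.43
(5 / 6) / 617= 5 / 3702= 0.00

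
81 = 81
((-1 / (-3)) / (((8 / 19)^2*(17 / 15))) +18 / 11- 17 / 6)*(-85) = -82945 / 2112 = -39.27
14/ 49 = 2/ 7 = 0.29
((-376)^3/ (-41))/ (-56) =-6644672/ 287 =-23152.17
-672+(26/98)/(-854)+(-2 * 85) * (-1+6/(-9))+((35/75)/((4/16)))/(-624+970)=-14068301677/36196790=-388.66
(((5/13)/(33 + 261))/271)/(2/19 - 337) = -0.00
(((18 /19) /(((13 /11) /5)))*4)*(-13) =-3960 /19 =-208.42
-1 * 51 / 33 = -17 / 11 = -1.55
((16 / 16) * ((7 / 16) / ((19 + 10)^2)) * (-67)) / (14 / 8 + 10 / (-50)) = -2345 / 104284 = -0.02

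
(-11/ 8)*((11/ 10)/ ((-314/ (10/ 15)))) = 121/ 37680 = 0.00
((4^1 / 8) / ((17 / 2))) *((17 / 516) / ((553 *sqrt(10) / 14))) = sqrt(10) / 203820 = 0.00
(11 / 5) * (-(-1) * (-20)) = -44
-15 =-15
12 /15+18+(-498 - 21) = -2501 /5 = -500.20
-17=-17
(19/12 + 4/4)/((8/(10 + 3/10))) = 3193/960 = 3.33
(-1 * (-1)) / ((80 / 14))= 7 / 40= 0.18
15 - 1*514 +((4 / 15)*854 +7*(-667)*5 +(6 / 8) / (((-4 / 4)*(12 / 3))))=-5667949 / 240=-23616.45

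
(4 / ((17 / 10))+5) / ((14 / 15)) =1875 / 238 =7.88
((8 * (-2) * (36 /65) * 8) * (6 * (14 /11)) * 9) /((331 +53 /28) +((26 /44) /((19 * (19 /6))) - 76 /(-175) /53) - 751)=9331369205760 /800729857733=11.65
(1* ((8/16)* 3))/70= 3/140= 0.02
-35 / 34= -1.03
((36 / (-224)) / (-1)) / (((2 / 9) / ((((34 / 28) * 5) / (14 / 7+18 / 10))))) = 34425 / 29792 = 1.16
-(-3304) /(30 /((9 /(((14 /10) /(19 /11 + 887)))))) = 629218.91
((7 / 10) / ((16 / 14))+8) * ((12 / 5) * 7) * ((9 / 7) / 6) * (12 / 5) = 18603 / 250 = 74.41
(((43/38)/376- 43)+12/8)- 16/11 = -6750607/157168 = -42.95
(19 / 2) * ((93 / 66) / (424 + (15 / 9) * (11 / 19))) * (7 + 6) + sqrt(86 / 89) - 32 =-33669535 / 1065812 + sqrt(7654) / 89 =-30.61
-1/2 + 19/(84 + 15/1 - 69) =2/15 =0.13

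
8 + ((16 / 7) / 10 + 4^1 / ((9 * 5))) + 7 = 965 / 63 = 15.32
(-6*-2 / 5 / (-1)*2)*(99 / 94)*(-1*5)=1188 / 47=25.28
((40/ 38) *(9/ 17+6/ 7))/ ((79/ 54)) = 178200/ 178619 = 1.00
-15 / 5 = -3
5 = 5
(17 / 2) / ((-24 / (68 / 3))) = -289 / 36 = -8.03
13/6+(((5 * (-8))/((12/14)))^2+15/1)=39509/18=2194.94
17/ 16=1.06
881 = 881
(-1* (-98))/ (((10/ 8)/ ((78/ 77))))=4368/ 55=79.42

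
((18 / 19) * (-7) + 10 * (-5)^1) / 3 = -1076 / 57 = -18.88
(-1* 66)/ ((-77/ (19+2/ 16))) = 459/ 28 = 16.39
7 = 7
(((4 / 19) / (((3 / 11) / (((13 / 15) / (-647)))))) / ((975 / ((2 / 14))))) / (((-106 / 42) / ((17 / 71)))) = 0.00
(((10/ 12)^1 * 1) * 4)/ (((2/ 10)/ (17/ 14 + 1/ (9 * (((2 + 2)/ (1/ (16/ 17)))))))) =125375/ 6048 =20.73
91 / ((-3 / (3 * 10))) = -910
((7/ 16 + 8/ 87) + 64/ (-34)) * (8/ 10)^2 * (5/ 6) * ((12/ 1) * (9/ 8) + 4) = -224105/ 17748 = -12.63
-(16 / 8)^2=-4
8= 8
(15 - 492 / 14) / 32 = -141 / 224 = -0.63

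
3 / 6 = 1 / 2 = 0.50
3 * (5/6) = 5/2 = 2.50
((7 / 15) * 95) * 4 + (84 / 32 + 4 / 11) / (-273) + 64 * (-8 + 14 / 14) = -6502759 / 24024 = -270.68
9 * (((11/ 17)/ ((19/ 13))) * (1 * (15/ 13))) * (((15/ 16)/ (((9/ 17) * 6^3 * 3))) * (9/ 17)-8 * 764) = -1161768685/ 41344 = -28100.06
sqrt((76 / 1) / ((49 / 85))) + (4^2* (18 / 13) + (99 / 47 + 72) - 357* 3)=-595566 / 611 + 2* sqrt(1615) / 7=-963.26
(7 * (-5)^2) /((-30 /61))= -2135 /6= -355.83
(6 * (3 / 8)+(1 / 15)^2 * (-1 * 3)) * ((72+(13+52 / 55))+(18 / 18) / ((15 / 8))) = 870409 / 4500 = 193.42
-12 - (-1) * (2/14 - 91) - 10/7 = -730/7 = -104.29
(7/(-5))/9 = -0.16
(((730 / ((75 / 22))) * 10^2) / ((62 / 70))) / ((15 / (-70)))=-31477600 / 279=-112822.94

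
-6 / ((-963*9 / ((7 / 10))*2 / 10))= 7 / 2889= 0.00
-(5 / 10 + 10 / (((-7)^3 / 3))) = -0.41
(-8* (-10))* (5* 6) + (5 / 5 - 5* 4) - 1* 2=2379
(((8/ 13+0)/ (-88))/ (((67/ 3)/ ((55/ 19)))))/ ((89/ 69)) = -1035/ 1472861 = -0.00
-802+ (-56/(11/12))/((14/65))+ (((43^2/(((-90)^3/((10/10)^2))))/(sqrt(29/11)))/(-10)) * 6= -11942/11+ 1849 * sqrt(319)/35235000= -1085.64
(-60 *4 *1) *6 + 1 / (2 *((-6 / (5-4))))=-17281 / 12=-1440.08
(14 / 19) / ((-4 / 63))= -441 / 38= -11.61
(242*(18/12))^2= 131769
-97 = -97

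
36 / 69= 12 / 23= 0.52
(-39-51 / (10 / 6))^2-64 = 119504 / 25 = 4780.16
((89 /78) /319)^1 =89 /24882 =0.00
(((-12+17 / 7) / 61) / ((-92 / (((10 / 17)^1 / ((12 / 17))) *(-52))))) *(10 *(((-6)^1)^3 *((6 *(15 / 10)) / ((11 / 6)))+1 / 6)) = 1523662075 / 1944558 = 783.55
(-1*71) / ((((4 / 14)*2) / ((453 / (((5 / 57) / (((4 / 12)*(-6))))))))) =12833037 / 10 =1283303.70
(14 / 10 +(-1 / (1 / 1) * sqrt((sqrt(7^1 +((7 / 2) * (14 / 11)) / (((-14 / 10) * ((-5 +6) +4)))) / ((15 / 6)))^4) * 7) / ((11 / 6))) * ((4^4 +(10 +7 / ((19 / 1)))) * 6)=-9140166 / 2299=-3975.71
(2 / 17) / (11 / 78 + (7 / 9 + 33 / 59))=0.08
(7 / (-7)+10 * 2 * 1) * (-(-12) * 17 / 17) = 228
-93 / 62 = -3 / 2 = -1.50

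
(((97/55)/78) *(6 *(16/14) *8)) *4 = 24832/5005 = 4.96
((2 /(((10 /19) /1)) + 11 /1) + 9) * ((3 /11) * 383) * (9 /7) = 175797 /55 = 3196.31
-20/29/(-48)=5/348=0.01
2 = 2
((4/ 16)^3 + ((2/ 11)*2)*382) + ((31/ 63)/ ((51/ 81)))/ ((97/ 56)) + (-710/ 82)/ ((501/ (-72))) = 1117741753701/ 7948654912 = 140.62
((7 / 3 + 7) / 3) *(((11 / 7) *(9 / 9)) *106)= 4664 / 9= 518.22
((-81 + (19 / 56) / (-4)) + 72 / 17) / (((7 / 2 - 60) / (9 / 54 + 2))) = 3804359 / 1290912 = 2.95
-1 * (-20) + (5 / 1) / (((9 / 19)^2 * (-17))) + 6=33997 / 1377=24.69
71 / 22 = 3.23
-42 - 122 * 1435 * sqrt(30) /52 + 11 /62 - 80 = -87535 * sqrt(30) /26 - 7553 /62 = -18562.17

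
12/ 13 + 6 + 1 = 103/ 13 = 7.92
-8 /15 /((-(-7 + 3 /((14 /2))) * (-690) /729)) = 1134 /13225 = 0.09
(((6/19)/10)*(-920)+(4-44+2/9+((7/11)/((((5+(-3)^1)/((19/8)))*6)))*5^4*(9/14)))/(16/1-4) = -2194205/1444608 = -1.52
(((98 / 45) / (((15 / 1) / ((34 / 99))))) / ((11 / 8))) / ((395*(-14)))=-1904 / 290354625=-0.00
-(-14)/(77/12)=24/11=2.18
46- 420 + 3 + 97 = -274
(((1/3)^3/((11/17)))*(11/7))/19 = 17/3591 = 0.00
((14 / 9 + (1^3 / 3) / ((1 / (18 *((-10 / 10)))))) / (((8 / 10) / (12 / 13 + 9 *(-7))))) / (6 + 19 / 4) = 53800 / 1677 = 32.08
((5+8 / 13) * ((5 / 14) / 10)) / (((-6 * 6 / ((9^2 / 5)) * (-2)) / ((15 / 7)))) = 0.10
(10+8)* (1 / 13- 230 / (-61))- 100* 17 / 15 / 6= 359452 / 7137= 50.36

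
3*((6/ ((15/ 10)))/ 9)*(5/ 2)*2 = 20/ 3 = 6.67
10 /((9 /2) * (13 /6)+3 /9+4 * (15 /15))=120 /169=0.71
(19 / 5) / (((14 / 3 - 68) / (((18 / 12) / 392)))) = -0.00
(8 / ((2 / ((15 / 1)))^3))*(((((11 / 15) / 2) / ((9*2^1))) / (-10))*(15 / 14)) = -825 / 112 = -7.37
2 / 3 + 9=9.67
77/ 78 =0.99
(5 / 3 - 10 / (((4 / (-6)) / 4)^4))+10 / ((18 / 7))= -116590 / 9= -12954.44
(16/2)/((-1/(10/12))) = -20/3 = -6.67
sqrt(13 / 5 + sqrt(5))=sqrt(25*sqrt(5) + 65) / 5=2.20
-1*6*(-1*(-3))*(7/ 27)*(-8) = 112/ 3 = 37.33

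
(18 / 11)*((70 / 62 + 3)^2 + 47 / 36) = 634991 / 21142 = 30.03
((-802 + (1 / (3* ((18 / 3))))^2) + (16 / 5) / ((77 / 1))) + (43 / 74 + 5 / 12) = -1848361861 / 2307690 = -800.96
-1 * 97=-97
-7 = -7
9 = 9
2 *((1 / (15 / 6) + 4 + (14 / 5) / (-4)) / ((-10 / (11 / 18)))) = -407 / 900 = -0.45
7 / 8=0.88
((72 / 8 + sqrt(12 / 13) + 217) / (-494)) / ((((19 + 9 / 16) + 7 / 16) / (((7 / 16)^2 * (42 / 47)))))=-116277 / 29719040 - 1029 * sqrt(39) / 386347520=-0.00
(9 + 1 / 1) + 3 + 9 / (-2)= 17 / 2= 8.50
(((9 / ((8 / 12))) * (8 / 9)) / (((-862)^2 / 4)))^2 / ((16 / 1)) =9 / 34507149121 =0.00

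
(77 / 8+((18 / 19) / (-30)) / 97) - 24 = -1059749 / 73720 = -14.38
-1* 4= -4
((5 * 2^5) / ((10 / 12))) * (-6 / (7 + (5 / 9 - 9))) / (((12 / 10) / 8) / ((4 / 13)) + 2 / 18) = 7464960 / 5603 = 1332.31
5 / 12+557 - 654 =-1159 / 12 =-96.58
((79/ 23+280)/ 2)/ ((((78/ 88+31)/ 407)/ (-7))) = -408597882/ 32269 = -12662.24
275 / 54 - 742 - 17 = -40711 / 54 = -753.91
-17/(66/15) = -85/22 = -3.86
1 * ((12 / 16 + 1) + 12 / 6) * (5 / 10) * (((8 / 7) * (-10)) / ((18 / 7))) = -25 / 3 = -8.33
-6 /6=-1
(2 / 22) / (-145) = -1 / 1595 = -0.00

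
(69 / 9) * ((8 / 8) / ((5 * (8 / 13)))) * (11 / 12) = 3289 / 1440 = 2.28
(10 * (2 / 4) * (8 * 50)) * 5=10000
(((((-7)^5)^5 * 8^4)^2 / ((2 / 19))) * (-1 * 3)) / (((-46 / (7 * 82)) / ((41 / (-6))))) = -73325228277639847023640580000000000000000000000000000.00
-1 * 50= -50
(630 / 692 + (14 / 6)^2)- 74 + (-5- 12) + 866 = 781.35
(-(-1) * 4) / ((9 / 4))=16 / 9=1.78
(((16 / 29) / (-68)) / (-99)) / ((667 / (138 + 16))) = 56 / 2959479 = 0.00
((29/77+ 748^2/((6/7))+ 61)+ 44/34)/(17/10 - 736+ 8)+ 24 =-24951613616/28521801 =-874.83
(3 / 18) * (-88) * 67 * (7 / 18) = -10318 / 27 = -382.15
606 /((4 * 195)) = 101 /130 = 0.78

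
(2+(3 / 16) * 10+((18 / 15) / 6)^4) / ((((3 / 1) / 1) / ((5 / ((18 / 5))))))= 6461 / 3600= 1.79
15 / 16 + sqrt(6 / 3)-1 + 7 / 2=sqrt(2) + 55 / 16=4.85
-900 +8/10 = -4496/5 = -899.20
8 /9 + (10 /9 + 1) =3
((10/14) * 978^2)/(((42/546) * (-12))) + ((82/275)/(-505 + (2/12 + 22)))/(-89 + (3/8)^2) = -23473304764921959/31714835075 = -740136.43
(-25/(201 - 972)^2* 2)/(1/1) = -50/594441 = -0.00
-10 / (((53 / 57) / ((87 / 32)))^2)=-122958405 / 1438208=-85.49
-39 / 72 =-13 / 24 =-0.54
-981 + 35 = -946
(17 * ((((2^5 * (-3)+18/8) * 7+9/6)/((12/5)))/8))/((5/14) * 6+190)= -103887/34432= -3.02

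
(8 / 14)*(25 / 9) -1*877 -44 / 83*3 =-4585849 / 5229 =-877.00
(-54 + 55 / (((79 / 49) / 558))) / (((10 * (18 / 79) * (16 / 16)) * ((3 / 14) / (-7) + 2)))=4082092 / 965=4230.15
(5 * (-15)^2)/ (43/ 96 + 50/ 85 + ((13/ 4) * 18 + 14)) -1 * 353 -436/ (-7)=-231370385/ 840077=-275.42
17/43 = 0.40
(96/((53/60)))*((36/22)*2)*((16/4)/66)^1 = 21.56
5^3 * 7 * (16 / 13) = 14000 / 13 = 1076.92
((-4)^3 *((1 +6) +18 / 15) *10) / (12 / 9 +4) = -984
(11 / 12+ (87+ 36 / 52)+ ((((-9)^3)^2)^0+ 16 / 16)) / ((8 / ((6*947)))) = 13385845 / 208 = 64355.02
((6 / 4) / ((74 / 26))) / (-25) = -39 / 1850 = -0.02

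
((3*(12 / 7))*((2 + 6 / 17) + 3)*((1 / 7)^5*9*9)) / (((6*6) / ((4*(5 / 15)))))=1404 / 285719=0.00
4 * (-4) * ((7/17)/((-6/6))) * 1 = 6.59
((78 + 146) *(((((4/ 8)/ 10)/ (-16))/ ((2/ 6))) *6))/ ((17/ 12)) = -756/ 85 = -8.89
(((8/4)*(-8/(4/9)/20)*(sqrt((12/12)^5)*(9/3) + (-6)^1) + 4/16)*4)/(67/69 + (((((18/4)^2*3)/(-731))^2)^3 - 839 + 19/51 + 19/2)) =-4872947629220403643011072/178564731955784195536299695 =-0.03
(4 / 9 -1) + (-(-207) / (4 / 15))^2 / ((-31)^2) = 86692345 / 138384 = 626.46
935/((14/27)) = 25245/14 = 1803.21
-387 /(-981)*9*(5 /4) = 1935 /436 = 4.44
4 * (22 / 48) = 11 / 6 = 1.83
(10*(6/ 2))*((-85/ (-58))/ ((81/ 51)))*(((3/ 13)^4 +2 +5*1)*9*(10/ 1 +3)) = 1445057800/ 63713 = 22680.74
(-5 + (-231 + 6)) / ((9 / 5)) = -1150 / 9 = -127.78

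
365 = 365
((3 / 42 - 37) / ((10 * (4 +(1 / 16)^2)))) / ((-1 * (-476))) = -8272 / 4269125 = -0.00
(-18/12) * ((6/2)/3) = -3/2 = -1.50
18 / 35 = 0.51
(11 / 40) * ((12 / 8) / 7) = 33 / 560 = 0.06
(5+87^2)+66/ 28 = 106069/ 14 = 7576.36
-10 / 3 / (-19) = 10 / 57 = 0.18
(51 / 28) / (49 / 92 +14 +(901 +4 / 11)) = 12903 / 6488209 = 0.00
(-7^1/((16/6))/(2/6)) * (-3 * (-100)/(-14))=675/4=168.75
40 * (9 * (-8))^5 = -77396705280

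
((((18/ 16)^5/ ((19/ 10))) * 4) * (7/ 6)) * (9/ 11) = 6200145/ 1712128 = 3.62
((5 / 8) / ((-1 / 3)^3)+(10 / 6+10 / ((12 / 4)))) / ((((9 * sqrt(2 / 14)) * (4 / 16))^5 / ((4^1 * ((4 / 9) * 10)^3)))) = -152535040000 * sqrt(7) / 43046721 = -9375.16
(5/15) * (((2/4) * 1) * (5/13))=5/78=0.06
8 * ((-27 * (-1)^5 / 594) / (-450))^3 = -1 / 121287375000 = -0.00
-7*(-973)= 6811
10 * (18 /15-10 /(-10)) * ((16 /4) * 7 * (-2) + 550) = 10868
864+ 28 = 892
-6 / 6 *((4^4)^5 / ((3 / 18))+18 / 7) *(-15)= 692692325499150 / 7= 98956046499878.57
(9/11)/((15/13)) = 39/55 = 0.71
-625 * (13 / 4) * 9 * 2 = -73125 / 2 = -36562.50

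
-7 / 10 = -0.70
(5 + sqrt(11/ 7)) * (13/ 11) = 13 * sqrt(77)/ 77 + 65/ 11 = 7.39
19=19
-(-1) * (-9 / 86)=-9 / 86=-0.10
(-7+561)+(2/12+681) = 7411/6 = 1235.17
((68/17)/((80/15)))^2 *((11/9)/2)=11/32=0.34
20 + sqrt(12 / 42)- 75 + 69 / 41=-2186 / 41 + sqrt(14) / 7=-52.78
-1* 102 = -102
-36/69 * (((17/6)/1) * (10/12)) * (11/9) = -935/621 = -1.51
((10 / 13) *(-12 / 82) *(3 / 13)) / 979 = -180 / 6783491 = -0.00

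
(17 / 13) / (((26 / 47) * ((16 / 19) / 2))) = 15181 / 2704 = 5.61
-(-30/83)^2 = -900/6889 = -0.13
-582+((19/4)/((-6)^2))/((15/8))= -157121/270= -581.93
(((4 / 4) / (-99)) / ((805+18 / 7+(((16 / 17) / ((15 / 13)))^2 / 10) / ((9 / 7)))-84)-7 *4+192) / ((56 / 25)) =668466870597425 / 9130279985288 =73.21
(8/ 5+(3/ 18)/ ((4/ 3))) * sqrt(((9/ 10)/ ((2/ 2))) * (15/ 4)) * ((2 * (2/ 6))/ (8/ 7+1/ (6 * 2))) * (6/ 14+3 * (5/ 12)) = 9729 * sqrt(6)/ 8240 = 2.89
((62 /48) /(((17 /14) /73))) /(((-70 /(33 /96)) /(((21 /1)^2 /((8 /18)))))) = -32933439 /87040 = -378.37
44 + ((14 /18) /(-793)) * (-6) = 104690 /2379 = 44.01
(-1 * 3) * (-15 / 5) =9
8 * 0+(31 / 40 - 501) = -20009 / 40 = -500.22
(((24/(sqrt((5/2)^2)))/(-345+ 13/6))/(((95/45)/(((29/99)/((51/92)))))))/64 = -4002/36542605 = -0.00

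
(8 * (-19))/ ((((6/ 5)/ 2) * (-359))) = 760/ 1077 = 0.71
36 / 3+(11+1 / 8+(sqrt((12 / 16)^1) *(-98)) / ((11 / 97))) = 185 / 8 - 4753 *sqrt(3) / 11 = -725.28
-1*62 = -62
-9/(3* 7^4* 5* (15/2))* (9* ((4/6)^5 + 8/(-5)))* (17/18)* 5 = 30328/14586075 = 0.00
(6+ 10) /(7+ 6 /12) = 32 /15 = 2.13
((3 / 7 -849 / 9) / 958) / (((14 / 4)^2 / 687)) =-903176 / 164297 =-5.50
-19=-19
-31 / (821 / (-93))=3.51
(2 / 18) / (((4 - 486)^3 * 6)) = -1 / 6046929072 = -0.00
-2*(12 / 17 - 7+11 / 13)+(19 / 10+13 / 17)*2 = 17929 / 1105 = 16.23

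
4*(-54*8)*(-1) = 1728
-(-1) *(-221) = -221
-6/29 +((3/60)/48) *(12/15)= -7171/34800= -0.21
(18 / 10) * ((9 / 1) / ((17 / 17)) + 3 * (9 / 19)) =1782 / 95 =18.76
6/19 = 0.32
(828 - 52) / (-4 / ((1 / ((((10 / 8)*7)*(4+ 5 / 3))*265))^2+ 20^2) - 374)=-2.07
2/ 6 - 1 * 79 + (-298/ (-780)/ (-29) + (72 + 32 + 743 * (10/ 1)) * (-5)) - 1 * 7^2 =-142497253/ 3770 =-37797.68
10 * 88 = 880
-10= -10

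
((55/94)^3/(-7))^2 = 27680640625/33803619271744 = 0.00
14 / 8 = 7 / 4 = 1.75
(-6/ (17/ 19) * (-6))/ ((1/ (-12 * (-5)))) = 41040/ 17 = 2414.12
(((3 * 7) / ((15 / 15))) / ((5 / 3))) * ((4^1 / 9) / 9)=28 / 45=0.62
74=74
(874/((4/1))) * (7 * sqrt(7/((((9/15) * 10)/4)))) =3059 * sqrt(42)/6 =3304.10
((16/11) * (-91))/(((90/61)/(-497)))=22070776/495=44587.43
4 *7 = 28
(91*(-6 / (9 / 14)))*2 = -5096 / 3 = -1698.67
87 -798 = -711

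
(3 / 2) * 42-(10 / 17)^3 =308519 / 4913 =62.80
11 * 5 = 55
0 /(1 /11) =0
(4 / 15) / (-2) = -2 / 15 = -0.13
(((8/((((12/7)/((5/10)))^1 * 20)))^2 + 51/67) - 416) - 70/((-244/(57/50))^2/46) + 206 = -234804731113/1121881500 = -209.30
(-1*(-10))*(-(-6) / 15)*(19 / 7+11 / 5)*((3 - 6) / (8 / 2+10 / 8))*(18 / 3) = -16512 / 245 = -67.40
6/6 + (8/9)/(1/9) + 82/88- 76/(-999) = 439907/43956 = 10.01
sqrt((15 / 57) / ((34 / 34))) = sqrt(95) / 19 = 0.51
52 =52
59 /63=0.94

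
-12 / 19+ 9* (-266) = -45498 / 19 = -2394.63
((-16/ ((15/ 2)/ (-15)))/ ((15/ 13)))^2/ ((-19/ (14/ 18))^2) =8479744/ 6579225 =1.29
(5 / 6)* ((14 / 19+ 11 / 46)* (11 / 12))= 46915 / 62928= 0.75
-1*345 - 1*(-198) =-147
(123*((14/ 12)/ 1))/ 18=7.97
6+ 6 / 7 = 48 / 7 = 6.86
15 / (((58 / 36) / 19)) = 176.90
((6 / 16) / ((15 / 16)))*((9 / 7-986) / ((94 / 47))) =-6893 / 35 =-196.94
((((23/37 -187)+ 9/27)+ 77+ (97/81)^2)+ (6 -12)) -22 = -32920511/242757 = -135.61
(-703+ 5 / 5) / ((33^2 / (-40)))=25.79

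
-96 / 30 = -16 / 5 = -3.20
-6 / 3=-2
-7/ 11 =-0.64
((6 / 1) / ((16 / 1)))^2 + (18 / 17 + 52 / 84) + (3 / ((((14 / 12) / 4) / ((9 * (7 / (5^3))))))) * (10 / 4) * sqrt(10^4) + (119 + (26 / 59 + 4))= 1915902847 / 1348032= 1421.26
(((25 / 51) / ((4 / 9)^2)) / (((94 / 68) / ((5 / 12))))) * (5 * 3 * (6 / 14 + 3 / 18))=6.68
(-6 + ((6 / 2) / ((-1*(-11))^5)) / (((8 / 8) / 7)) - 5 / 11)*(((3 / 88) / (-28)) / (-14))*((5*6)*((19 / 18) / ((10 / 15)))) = -148127325 / 5555615296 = -0.03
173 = 173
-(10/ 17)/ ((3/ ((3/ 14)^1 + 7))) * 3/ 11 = -505/ 1309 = -0.39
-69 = -69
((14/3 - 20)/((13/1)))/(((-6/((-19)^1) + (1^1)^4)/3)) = -874/325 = -2.69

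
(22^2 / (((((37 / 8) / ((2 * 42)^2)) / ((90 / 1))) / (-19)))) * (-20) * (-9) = -8409352089600 / 37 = -227279786205.41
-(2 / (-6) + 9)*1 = -26 / 3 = -8.67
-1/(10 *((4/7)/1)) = -7/40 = -0.18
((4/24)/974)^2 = 1/34152336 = 0.00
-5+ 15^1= 10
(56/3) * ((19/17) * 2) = 2128/51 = 41.73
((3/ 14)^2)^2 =81/ 38416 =0.00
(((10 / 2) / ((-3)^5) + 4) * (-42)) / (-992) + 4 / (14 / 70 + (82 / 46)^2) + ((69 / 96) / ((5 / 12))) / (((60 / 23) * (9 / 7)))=5584477043 / 2991103200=1.87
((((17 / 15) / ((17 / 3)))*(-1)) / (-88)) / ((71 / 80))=2 / 781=0.00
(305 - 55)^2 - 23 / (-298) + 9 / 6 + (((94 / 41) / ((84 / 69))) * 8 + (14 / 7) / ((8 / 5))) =10693810699 / 171052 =62517.89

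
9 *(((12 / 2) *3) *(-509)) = -82458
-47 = -47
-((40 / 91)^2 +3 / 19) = -55243 / 157339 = -0.35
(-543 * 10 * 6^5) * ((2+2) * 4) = -675578880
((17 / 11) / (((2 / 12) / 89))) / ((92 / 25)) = 113475 / 506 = 224.26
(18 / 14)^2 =81 / 49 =1.65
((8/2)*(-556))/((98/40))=-44480/49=-907.76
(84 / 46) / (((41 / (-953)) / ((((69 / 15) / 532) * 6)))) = -8577 / 3895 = -2.20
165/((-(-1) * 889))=165/889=0.19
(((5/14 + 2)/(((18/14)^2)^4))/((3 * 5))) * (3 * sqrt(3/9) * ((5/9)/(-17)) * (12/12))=-9058973 * sqrt(3)/13172296626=-0.00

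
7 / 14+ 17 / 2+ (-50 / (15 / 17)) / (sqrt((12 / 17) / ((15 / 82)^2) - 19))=9 - 850 * sqrt(136221) / 8013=-30.15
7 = 7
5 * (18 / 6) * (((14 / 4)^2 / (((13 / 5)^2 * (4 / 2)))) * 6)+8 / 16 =55463 / 676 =82.05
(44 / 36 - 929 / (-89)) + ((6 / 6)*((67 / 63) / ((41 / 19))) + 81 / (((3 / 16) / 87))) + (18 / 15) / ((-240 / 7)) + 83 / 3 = 37623.78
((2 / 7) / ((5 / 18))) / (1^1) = 36 / 35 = 1.03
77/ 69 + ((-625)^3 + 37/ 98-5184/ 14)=-244140993.79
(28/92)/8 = 7/184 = 0.04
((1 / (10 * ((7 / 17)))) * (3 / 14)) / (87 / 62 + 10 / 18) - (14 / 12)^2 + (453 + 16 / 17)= 452.61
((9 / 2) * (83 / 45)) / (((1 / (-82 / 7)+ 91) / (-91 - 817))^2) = 230063381344 / 277885125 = 827.91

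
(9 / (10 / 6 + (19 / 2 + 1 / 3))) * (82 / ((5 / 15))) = 4428 / 23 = 192.52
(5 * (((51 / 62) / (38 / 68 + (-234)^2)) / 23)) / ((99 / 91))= 131495 / 43804480467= 0.00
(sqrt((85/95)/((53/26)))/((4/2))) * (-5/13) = -0.13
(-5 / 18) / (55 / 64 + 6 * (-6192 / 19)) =3040 / 21390147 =0.00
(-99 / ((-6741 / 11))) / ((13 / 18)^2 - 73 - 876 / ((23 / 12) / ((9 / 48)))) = -901692 / 882856037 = -0.00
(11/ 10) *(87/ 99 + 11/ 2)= 421/ 60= 7.02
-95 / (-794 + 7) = 95 / 787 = 0.12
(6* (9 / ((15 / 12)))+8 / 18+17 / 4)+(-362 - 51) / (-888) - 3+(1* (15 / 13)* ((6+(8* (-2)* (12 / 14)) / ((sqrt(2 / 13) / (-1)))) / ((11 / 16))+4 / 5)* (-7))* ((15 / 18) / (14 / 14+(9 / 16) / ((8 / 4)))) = -307200* sqrt(26) / 5863 - 366260693 / 78095160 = -271.86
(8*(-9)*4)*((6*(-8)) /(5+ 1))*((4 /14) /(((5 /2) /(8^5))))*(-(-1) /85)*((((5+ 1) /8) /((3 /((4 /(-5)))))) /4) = -5075.46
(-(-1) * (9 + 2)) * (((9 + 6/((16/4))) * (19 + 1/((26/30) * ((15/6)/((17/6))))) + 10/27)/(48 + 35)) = 824714/29133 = 28.31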